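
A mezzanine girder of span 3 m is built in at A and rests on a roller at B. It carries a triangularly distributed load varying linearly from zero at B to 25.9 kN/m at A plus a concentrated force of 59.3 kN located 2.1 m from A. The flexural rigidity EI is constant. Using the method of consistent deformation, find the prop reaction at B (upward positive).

Release the roller at B. Primary structure: cantilever fixed at A.
Free-end deflection of the primary structure under the applied loading (downward +):
  triangular load, peak 25.9 at the fixed end: w₀L⁴/(30EI) = 69.93/EI
  point load 59.3 at a = 2.1: Pa²(3L − a)/(6EI) = 300.7/EI
  δ_0 = 370.7/EI
Flexibility coefficient — unit upward force at B: δ_{BB} = L³/(3EI) = 9/EI.
The prop prevents deflection at B: R_B = δ_0/δ_{BB} = 370.7/9 = 41.19 kN.

R_B = 41.19 kN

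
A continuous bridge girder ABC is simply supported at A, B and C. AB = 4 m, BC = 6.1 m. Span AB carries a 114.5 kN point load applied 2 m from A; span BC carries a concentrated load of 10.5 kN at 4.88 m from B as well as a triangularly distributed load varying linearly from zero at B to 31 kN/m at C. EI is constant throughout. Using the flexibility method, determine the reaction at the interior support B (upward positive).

R_B = 123.3 kN

Insert a hinge at B; M_B is the redundant, and each span becomes simply supported.
End slopes at the hinge B, treating each span as simply supported:
  span AB: point load 114.5 at a = 2: Pab(L + a)/(6LEI) = 114.5/EI
  span BC: point load 10.5 at a = 4.88: Pab(L + b)/(6LEI) = 12.5/EI
  span BC: triangular load, peak 31: 7w₀L³/(360EI) = 136.8/EI
  relative rotation θ_0 = (114.5 + 149.3)/EI = 263.8/EI
A unit hogging moment at B produces rotation L₁/(3EI) + L₂/(3EI) = 3.367/EI.
Slope continuity at B: θ_0 = M_B·3.367/EI, so M_B = 263.8/3.367 = 78.36 kN·m (hogging).
Span AB, ΣM about A with M_B applied at B: R_B^{AB}·4 = 229 + 78.36, so R_B^{AB} = 76.84 kN and R_A = 114.5 − 76.84 = 37.66 kN.
Span BC, ΣM about C: R_B^{BC}·6.1 = 205.1 + 78.36, so R_B^{BC} = 46.46 kN and R_C = 105 − 46.46 = 58.59 kN.
R_B = 76.84 + 46.46 = 123.3 kN.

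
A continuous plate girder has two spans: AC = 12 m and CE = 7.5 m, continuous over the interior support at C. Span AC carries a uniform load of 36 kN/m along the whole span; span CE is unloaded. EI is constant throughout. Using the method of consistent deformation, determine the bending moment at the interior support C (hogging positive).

Release continuity at C by inserting a hinge; the redundant is the internal moment M_C. The primary structure is two simply-supported spans AC and CE.
Discontinuity in slope at C on the released structure — sum the simple-span end rotations:
  span AC: UDL 36: wL³/(24EI) = 2592/EI
  relative rotation θ_0 = (2592 + 0)/EI = 2592/EI
A unit hogging moment at C produces rotation L₁/(3EI) + L₂/(3EI) = 6.5/EI.
Compatibility: M_C·(L₁+L₂)/(3EI) = θ_0, giving M_C = 398.8 kN·m (hogging).

M_C = 398.8 kN·m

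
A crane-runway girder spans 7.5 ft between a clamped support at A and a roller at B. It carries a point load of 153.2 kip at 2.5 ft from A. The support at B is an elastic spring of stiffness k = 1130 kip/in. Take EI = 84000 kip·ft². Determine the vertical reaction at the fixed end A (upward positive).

R_A = 131.5 kip

Take the reaction at B as the redundant and release it; the primary structure is a cantilever fixed at A.
Free-end deflection of the primary structure under the applied loading (downward +):
  point load 153.2 at a = 2.5: Pa²(3L − a)/(6EI) = 3192/EI
Flexibility coefficient — unit upward force at B: δ_{BB} = L³/(3EI) = 140.6/EI.
With EI = 84000 kip·ft²: δ_0 = 0.037996 ft and δ_{BB} = 0.001674 ft/kip.
Compatibility — the spring shortens by R_B/k under the reaction it provides: δ_0 − R_B·δ_{BB} = R_B/k. With 1/k = 1/(1130×12) ft/kip = 0.000074 ft/kip, R_B = δ_0 / (δ_{BB} + 1/k) = 0.037996 / (0.001674 + 0.000074) = 21.74 kip.
Vertical equilibrium: R_A = ΣP − R_B = 153.2 − 21.74 = 131.5 kip.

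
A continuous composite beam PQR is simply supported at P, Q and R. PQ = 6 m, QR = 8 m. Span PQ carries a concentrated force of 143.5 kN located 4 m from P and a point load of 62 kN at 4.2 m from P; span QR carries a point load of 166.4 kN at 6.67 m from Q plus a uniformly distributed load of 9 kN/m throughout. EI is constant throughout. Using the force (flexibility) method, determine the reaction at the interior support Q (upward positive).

R_Q = 260.9 kN

Insert a hinge at Q; M_Q is the redundant, and each span becomes simply supported.
Rotations at Q on the released spans (each span's end-slope, ×1/EI):
  span PQ: point load 143.5 at a = 4: Pab(L + a)/(6LEI) = 318.9/EI
  span PQ: point load 62 at a = 4.2: Pab(L + a)/(6LEI) = 132.8/EI
  span QR: point load 166.4 at a = 6.67: Pab(L + b)/(6LEI) = 286.9/EI
  span QR: UDL 9: wL³/(24EI) = 192/EI
  relative rotation θ_0 = (451.7 + 478.9)/EI = 930.6/EI
A unit hogging moment at Q produces rotation L₁/(3EI) + L₂/(3EI) = 4.667/EI.
Slope continuity at Q: θ_0 = M_Q·4.667/EI, so M_Q = 930.6/4.667 = 199.4 kN·m (hogging).
Span PQ, ΣM about P with M_Q applied at Q: R_Q^{PQ}·6 = 834.4 + 199.4, so R_Q^{PQ} = 172.3 kN and R_P = 205.5 − 172.3 = 33.2 kN.
Span QR, ΣM about R: R_Q^{QR}·8 = 509.3 + 199.4, so R_Q^{QR} = 88.59 kN and R_R = 238.4 − 88.59 = 149.8 kN.
R_Q = 172.3 + 88.59 = 260.9 kN.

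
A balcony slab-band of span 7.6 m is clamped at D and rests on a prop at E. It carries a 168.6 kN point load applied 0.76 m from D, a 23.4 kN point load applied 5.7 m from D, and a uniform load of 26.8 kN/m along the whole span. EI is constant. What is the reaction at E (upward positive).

Choose R_E as the redundant. The primary structure is the cantilever fixed at D.
Primary-structure tip deflection at E by superposition:
  point load 168.6 at a = 0.76: Pa²(3L − a)/(6EI) = 357.7/EI
  point load 23.4 at a = 5.7: Pa²(3L − a)/(6EI) = 2167/EI
  UDL 26.8: wL⁴/(8EI) = 11176/EI
  δ_0 = 13701/EI
Flexibility coefficient — unit upward force at E: δ_{EE} = L³/(3EI) = 146.3/EI.
Compatibility at E: δ_0 − R_E·δ_{EE} = 0, so R_E = 13701/146.3 = 93.63 kN.

R_E = 93.63 kN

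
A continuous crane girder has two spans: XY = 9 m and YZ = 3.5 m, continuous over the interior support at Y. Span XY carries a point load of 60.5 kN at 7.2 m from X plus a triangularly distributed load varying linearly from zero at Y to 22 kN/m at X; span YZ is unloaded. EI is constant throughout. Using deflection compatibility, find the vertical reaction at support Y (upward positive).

Take M_Y as the redundant. Released structure: two simple spans XY and YZ with a hinge at Y.
Rotations at Y on the released spans (each span's end-slope, ×1/EI):
  span XY: point load 60.5 at a = 7.2: Pab(L + a)/(6LEI) = 235.2/EI
  span XY: triangular load, peak 22: 7w₀L³/(360EI) = 311.9/EI
  relative rotation θ_0 = (547.1 + 0)/EI = 547.1/EI
A unit hogging moment at Y produces rotation L₁/(3EI) + L₂/(3EI) = 4.167/EI.
Compatibility: M_Y·(L₁+L₂)/(3EI) = θ_0, giving M_Y = 131.3 kN·m (hogging).
Span XY, ΣM about X with M_Y applied at Y: R_Y^{XY}·9 = 732.6 + 131.3, so R_Y^{XY} = 95.99 kN and R_X = 159.5 − 95.99 = 63.51 kN.
Span YZ, ΣM about Z: R_Y^{YZ}·3.5 = 0 + 131.3, so R_Y^{YZ} = 37.51 kN and R_Z = 0 − 37.51 = -37.51 kN.
R_Y = 95.99 + 37.51 = 133.5 kN.

R_Y = 133.5 kN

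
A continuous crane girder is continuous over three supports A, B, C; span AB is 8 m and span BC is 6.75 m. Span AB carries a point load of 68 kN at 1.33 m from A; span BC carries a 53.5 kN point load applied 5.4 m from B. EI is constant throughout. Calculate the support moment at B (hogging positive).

Insert a hinge at B; M_B is the redundant, and each span becomes simply supported.
Discontinuity in slope at B on the released structure — sum the simple-span end rotations:
  span AB: point load 68 at a = 1.33: Pab(L + a)/(6LEI) = 117.3/EI
  span BC: point load 53.5 at a = 5.4: Pab(L + b)/(6LEI) = 78/EI
  relative rotation θ_0 = (117.3 + 78)/EI = 195.3/EI
A unit hogging moment at B produces rotation L₁/(3EI) + L₂/(3EI) = 4.917/EI.
Compatibility: M_B·(L₁+L₂)/(3EI) = θ_0, giving M_B = 39.71 kN·m (hogging).

M_B = 39.71 kN·m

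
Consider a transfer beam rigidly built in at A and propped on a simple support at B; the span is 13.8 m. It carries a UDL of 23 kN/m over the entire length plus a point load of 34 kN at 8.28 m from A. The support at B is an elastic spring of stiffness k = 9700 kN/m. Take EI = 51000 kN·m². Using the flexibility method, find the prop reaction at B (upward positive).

R_B = 132.9 kN

Remove the prop at B; the released (primary) structure is a cantilever built in at A.
Downward deflection at the released point B due to the loads:
  UDL 23: wL⁴/(8EI) = 104269/EI
  point load 34 at a = 8.28: Pa²(3L − a)/(6EI) = 12867/EI
  δ_0 = 117136/EI
Flexibility coefficient — unit upward force at B: δ_{BB} = L³/(3EI) = 876/EI.
With EI = 51000 kN·m²: δ_0 = 2.2968 m and δ_{BB} = 0.017177 m/kN.
Compatibility — the spring shortens by R_B/k under the reaction it provides: δ_0 − R_B·δ_{BB} = R_B/k. With 1/k = 0.000103 m/kN, R_B = δ_0 / (δ_{BB} + 1/k) = 2.2968 / (0.017177 + 0.000103) = 132.9 kN.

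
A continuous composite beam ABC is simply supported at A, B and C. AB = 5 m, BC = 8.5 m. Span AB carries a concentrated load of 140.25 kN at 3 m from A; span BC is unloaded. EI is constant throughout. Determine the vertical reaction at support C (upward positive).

R_C = -5.867 kN

Take M_B as the redundant. Released structure: two simple spans AB and BC with a hinge at B.
Discontinuity in slope at B on the released structure — sum the simple-span end rotations:
  span AB: point load 140.25 at a = 3: Pab(L + a)/(6LEI) = 224.4/EI
  relative rotation θ_0 = (224.4 + 0)/EI = 224.4/EI
A unit hogging moment at B produces rotation L₁/(3EI) + L₂/(3EI) = 4.5/EI.
Slope continuity at B: θ_0 = M_B·4.5/EI, so M_B = 224.4/4.5 = 49.87 kN·m (hogging).
Span BC, ΣM about C: R_B^{BC}·8.5 = 0 + 49.87, so R_B^{BC} = 5.867 kN and R_C = 0 − 5.867 = -5.867 kN.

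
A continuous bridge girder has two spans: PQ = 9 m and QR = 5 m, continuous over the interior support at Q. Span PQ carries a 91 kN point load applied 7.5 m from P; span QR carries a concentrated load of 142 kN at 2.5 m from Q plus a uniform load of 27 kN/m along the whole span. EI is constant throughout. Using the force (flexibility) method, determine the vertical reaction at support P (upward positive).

R_P = -0.9122 kN

Take M_Q as the redundant. Released structure: two simple spans PQ and QR with a hinge at Q.
Discontinuity in slope at Q on the released structure — sum the simple-span end rotations:
  span PQ: point load 91 at a = 7.5: Pab(L + a)/(6LEI) = 312.8/EI
  span QR: point load 142 at a = 2.5: Pab(L + b)/(6LEI) = 221.9/EI
  span QR: UDL 27: wL³/(24EI) = 140.6/EI
  relative rotation θ_0 = (312.8 + 362.5)/EI = 675.3/EI
A unit hogging moment at Q produces rotation L₁/(3EI) + L₂/(3EI) = 4.667/EI.
Slope continuity at Q: θ_0 = M_Q·4.667/EI, so M_Q = 675.3/4.667 = 144.7 kN·m (hogging).
Span PQ, ΣM about P with M_Q applied at Q: R_Q^{PQ}·9 = 682.5 + 144.7, so R_Q^{PQ} = 91.91 kN and R_P = 91 − 91.91 = -0.9122 kN.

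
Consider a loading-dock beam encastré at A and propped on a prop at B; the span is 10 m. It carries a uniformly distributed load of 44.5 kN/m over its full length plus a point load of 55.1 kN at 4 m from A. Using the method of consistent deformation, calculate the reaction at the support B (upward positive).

R_B = 178.3 kN

Choose R_B as the redundant. The primary structure is the cantilever fixed at A.
Downward deflection at the released point B due to the loads:
  UDL 44.5: wL⁴/(8EI) = 55625/EI
  point load 55.1 at a = 4: Pa²(3L − a)/(6EI) = 3820/EI
  δ_0 = 59445/EI
Flexibility coefficient — unit upward force at B: δ_{BB} = L³/(3EI) = 333.3/EI.
The prop prevents deflection at B: R_B = δ_0/δ_{BB} = 59445/333.3 = 178.3 kN.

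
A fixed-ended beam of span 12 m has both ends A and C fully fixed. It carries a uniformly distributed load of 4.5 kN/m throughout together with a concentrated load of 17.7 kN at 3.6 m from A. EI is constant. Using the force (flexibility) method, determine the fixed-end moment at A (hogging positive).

M_A = 85.22 kN·m

Release both end moments; the primary structure is a simply-supported span AC with redundants M_A and M_C.
On the primary (simply-supported) span, the end slopes from the loading are:
  at A: UDL 4.5: wL³/(24EI) = 324/EI
  at C: UDL 4.5: wL³/(24EI) = 324/EI
  at A: point load 17.7 at a = 3.6: Pab(L + b)/(6LEI) = 151.7/EI
  at C: point load 17.7 at a = 3.6: Pab(L + a)/(6LEI) = 116/EI
  θ_A0 = 475.7/EI,  θ_C0 = 440/EI
Flexibility coefficients: a unit moment at one end gives L/(3EI) there and L/(6EI) at the far end, so f₁₁ = f₂₂ = 4/EI and f₁₂ = f₂₁ = 2/EI.
Compatibility — zero rotation at each built-in end:
  4 M_A + 2 M_C = 475.7
  2 M_A + 4 M_C = 440
Solving the pair gives M_A = 85.22 kN·m and M_C = 67.38 kN·m (hogging).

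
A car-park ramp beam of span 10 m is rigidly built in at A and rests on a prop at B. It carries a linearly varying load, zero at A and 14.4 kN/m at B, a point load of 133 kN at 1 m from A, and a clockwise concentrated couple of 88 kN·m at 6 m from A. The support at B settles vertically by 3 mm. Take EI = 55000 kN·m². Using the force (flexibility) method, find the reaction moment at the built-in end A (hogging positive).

Take the reaction at B as the redundant and release it; the primary structure is a cantilever fixed at A.
Downward deflection at the released point B due to the loads:
  triangular load, peak 14.4 at the free end: 11w₀L⁴/(120EI) = 13200/EI
  point load 133 at a = 1: Pa²(3L − a)/(6EI) = 642.8/EI
  clockwise couple 88 at a = 6: M₀a(2L − a)/(2EI) = 3696/EI
  δ_0 = 17539/EI
Tip deflection under a unit load at B: L³/(3EI) = 333.3/EI.
With EI = 55000 kN·m²: δ_0 = 0.31889 m and δ_{BB} = 0.006061 m/kN.
Compatibility — the beam at B must follow the support down by 0.003 m: δ_0 − R_B·δ_{BB} = 0.003, so R_B = (0.31889 − 0.003)/0.006061 = 52.12 kN.
Moment equilibrium about A: M_A = Σ(load moments about A) − R_B·L = 701 − 52.12×10 = 179.8 kN·m.

M_A = 179.8 kN·m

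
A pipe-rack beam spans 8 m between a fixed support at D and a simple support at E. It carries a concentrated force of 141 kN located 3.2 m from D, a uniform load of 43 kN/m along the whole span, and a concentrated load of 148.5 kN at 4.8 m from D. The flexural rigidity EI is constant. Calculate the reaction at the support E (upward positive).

Release the roller at E. Primary structure: cantilever fixed at D.
Primary-structure tip deflection at E by superposition:
  point load 141 at a = 3.2: Pa²(3L − a)/(6EI) = 5005/EI
  UDL 43: wL⁴/(8EI) = 22016/EI
  point load 148.5 at a = 4.8: Pa²(3L − a)/(6EI) = 10949/EI
  δ_0 = 37970/EI
Flexibility coefficient — unit upward force at E: δ_{EE} = L³/(3EI) = 170.7/EI.
The prop prevents deflection at E: R_E = δ_0/δ_{EE} = 37970/170.7 = 222.5 kN.

R_E = 222.5 kN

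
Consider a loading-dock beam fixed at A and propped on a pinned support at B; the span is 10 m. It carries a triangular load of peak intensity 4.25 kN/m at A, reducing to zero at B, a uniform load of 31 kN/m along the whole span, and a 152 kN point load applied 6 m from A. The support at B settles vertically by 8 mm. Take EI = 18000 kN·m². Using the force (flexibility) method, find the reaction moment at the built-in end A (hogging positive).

Release the roller at B. Primary structure: cantilever fixed at A.
Free-end deflection of the primary structure under the applied loading (downward +):
  triangular load, peak 4.25 at the fixed end: w₀L⁴/(30EI) = 1417/EI
  UDL 31: wL⁴/(8EI) = 38750/EI
  point load 152 at a = 6: Pa²(3L − a)/(6EI) = 21888/EI
  δ_0 = 62055/EI
Tip deflection under a unit load at B: L³/(3EI) = 333.3/EI.
With EI = 18000 kN·m²: δ_0 = 3.4475 m and δ_{BB} = 0.018519 m/kN.
Compatibility — the beam at B must follow the support down by 0.008 m: δ_0 − R_B·δ_{BB} = 0.008, so R_B = (3.4475 − 0.008)/0.018519 = 185.7 kN.
Moment equilibrium about A: M_A = Σ(load moments about A) − R_B·L = 2533 − 185.7×10 = 675.5 kN·m.

M_A = 675.5 kN·m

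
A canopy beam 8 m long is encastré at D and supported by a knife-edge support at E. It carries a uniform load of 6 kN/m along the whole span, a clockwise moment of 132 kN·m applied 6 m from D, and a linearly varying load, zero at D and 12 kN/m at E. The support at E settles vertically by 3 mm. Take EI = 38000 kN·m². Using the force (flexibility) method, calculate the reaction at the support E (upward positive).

R_E = 66.94 kN

Take the reaction at E as the redundant and release it; the primary structure is a cantilever fixed at D.
Primary-structure tip deflection at E by superposition:
  UDL 6: wL⁴/(8EI) = 3072/EI
  clockwise couple 132 at a = 6: M₀a(2L − a)/(2EI) = 3960/EI
  triangular load, peak 12 at the free end: 11w₀L⁴/(120EI) = 4506/EI
  δ_0 = 11538/EI
Tip deflection under a unit load at E: L³/(3EI) = 170.7/EI.
With EI = 38000 kN·m²: δ_0 = 0.30362 m and δ_{EE} = 0.004491 m/kN.
Compatibility — the beam at E must follow the support down by 0.003 m: δ_0 − R_E·δ_{EE} = 0.003, so R_E = (0.30362 − 0.003)/0.004491 = 66.94 kN.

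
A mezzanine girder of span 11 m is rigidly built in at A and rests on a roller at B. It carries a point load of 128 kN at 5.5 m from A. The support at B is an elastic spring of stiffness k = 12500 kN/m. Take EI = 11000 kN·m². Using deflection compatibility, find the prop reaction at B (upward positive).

R_B = 39.92 kN

Release the roller at B. Primary structure: cantilever fixed at A.
Primary-structure tip deflection at B by superposition:
  point load 128 at a = 5.5: Pa²(3L − a)/(6EI) = 17747/EI
Flexibility coefficient — unit upward force at B: δ_{BB} = L³/(3EI) = 443.7/EI.
With EI = 11000 kN·m²: δ_0 = 1.6133 m and δ_{BB} = 0.040333 m/kN.
Compatibility — the spring shortens by R_B/k under the reaction it provides: δ_0 − R_B·δ_{BB} = R_B/k. With 1/k = 0.00008 m/kN, R_B = δ_0 / (δ_{BB} + 1/k) = 1.6133 / (0.040333 + 0.00008) = 39.92 kN.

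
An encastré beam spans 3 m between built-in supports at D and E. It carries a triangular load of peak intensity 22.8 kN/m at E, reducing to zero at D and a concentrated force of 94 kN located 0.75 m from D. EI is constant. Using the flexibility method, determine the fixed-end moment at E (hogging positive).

Release both end moments; the primary structure is a simply-supported span DE with redundants M_D and M_E.
On the primary (simply-supported) span, the end slopes from the loading are:
  at D: triangular load, peak 22.8: 7w₀L³/(360EI) = 11.97/EI
  at E: triangular load, peak 22.8: w₀L³/(45EI) = 13.68/EI
  at D: point load 94 at a = 0.75: Pab(L + b)/(6LEI) = 46.27/EI
  at E: point load 94 at a = 0.75: Pab(L + a)/(6LEI) = 33.05/EI
  θ_D0 = 58.24/EI,  θ_E0 = 46.73/EI
Flexibility coefficients: a unit moment at one end gives L/(3EI) there and L/(6EI) at the far end, so f₁₁ = f₂₂ = 1/EI and f₁₂ = f₂₁ = 0.5/EI.
Compatibility — zero rotation at each built-in end:
  1 M_D + 0.5 M_E = 58.24
  0.5 M_D + 1 M_E = 46.73
Solving the pair gives M_D = 46.5 kN·m and M_E = 23.48 kN·m (hogging).

M_E = 23.48 kN·m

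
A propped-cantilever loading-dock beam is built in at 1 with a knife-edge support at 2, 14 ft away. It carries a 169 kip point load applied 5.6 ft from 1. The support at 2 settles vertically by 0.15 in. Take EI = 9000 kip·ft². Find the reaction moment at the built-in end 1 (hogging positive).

Choose R_2 as the redundant. The primary structure is the cantilever fixed at 1.
Free-end deflection of the primary structure under the applied loading (downward +):
  point load 169 at a = 5.6: Pa²(3L − a)/(6EI) = 32152/EI
Tip deflection under a unit load at 2: L³/(3EI) = 914.7/EI.
With EI = 9000 kip·ft²: δ_0 = 3.5725 ft and δ_{22} = 0.10163 ft/kip.
Compatibility — the beam at 2 must follow the support down by 0.0125 ft: δ_0 − R_2·δ_{22} = 0.0125, so R_2 = (3.5725 − 0.0125)/0.10163 = 35.03 kip.
Moment equilibrium about 1: M_1 = Σ(load moments about 1) − R_2·L = 946.4 − 35.03×14 = 456 kip·ft.

M_1 = 456 kip·ft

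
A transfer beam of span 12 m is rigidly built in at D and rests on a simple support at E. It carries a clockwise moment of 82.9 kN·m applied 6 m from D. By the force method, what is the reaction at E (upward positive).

Release the roller at E. Primary structure: cantilever fixed at D.
Primary-structure tip deflection at E by superposition:
  clockwise couple 82.9 at a = 6: M₀a(2L − a)/(2EI) = 4477/EI
Tip deflection under a unit load at E: L³/(3EI) = 576/EI.
Compatibility at E: δ_0 − R_E·δ_{EE} = 0, so R_E = 4477/576 = 7.772 kN.

R_E = 7.772 kN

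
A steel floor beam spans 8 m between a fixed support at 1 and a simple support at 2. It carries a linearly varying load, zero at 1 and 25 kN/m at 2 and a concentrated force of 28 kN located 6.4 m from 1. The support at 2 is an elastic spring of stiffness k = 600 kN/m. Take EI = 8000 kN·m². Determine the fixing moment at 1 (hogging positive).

M_1 = 158.1 kN·m

Remove the prop at 2; the released (primary) structure is a cantilever built in at 1.
Free-end deflection of the primary structure under the applied loading (downward +):
  triangular load, peak 25 at the free end: 11w₀L⁴/(120EI) = 9387/EI
  point load 28 at a = 6.4: Pa²(3L − a)/(6EI) = 3364/EI
  δ_0 = 12751/EI
Tip deflection under a unit load at 2: L³/(3EI) = 170.7/EI.
With EI = 8000 kN·m²: δ_0 = 1.5939 m and δ_{22} = 0.021333 m/kN.
Compatibility — the spring shortens by R_2/k under the reaction it provides: δ_0 − R_2·δ_{22} = R_2/k. With 1/k = 0.001667 m/kN, R_2 = δ_0 / (δ_{22} + 1/k) = 1.5939 / (0.021333 + 0.001667) = 69.3 kN.
Moment equilibrium about 1: M_1 = Σ(load moments about 1) − R_2·L = 712.5 − 69.3×8 = 158.1 kN·m.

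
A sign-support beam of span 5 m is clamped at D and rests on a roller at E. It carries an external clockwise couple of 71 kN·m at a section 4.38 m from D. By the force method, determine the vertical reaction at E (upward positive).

Choose R_E as the redundant. The primary structure is the cantilever fixed at D.
Free-end deflection of the primary structure under the applied loading (downward +):
  clockwise couple 71 at a = 4.38: M₀a(2L − a)/(2EI) = 873.9/EI
Flexibility coefficient — unit upward force at E: δ_{EE} = L³/(3EI) = 41.67/EI.
Compatibility at E: δ_0 − R_E·δ_{EE} = 0, so R_E = 873.9/41.67 = 20.97 kN.

R_E = 20.97 kN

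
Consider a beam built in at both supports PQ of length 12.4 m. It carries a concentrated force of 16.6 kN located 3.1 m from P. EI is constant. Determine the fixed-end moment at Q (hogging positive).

M_Q = 9.649 kN·m

Take the two fixed-end moments M_P, M_Q as redundants; the released structure is the simple span PQ.
Simple-span end rotations at P and Q under the given loads:
  at P: point load 16.6 at a = 3.1: Pab(L + b)/(6LEI) = 139.6/EI
  at Q: point load 16.6 at a = 3.1: Pab(L + a)/(6LEI) = 99.7/EI
  θ_P0 = 139.6/EI,  θ_Q0 = 99.7/EI
Flexibility coefficients: a unit moment at one end gives L/(3EI) there and L/(6EI) at the far end, so f₁₁ = f₂₂ = 4.133/EI and f₁₂ = f₂₁ = 2.067/EI.
Compatibility — zero rotation at each built-in end:
  4.133 M_P + 2.067 M_Q = 139.6
  2.067 M_P + 4.133 M_Q = 99.7
Solving the pair gives M_P = 28.95 kN·m and M_Q = 9.649 kN·m (hogging).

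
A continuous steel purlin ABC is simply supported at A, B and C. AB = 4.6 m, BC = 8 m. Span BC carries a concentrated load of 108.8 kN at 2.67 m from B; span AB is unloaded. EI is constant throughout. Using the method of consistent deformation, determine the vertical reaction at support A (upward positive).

Take M_B as the redundant. Released structure: two simple spans AB and BC with a hinge at B.
End slopes at the hinge B, treating each span as simply supported:
  span BC: point load 108.8 at a = 2.67: Pab(L + b)/(6LEI) = 430/EI
  relative rotation θ_0 = (0 + 430)/EI = 430/EI
A unit hogging moment at B produces rotation L₁/(3EI) + L₂/(3EI) = 4.2/EI.
Compatibility: M_B·(L₁+L₂)/(3EI) = θ_0, giving M_B = 102.4 kN·m (hogging).
Span AB, ΣM about A with M_B applied at B: R_B^{AB}·4.6 = 0 + 102.4, so R_B^{AB} = 22.26 kN and R_A = 0 − 22.26 = -22.26 kN.

R_A = -22.26 kN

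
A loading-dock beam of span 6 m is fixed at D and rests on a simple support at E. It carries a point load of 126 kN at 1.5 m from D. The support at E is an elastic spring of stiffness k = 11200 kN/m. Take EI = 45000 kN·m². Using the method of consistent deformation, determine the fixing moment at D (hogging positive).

Take the reaction at E as the redundant and release it; the primary structure is a cantilever fixed at D.
Downward deflection at the released point E due to the loads:
  point load 126 at a = 1.5: Pa²(3L − a)/(6EI) = 779.6/EI
Flexibility coefficient — unit upward force at E: δ_{EE} = L³/(3EI) = 72/EI.
With EI = 45000 kN·m²: δ_0 = 0.017325 m and δ_{EE} = 0.0016 m/kN.
Compatibility — the spring shortens by R_E/k under the reaction it provides: δ_0 − R_E·δ_{EE} = R_E/k. With 1/k = 0.000089 m/kN, R_E = δ_0 / (δ_{EE} + 1/k) = 0.017325 / (0.0016 + 0.000089) = 10.26 kN.
Moment equilibrium about D: M_D = Σ(load moments about D) − R_E·L = 189 − 10.26×6 = 127.5 kN·m.

M_D = 127.5 kN·m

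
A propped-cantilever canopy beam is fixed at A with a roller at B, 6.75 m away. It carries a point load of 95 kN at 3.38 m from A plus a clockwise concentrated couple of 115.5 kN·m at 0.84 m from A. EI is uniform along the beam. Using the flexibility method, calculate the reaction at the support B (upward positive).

R_B = 35.76 kN

Choose R_B as the redundant. The primary structure is the cantilever fixed at A.
Primary-structure tip deflection at B by superposition:
  point load 95 at a = 3.38: Pa²(3L − a)/(6EI) = 3052/EI
  clockwise couple 115.5 at a = 0.84: M₀a(2L − a)/(2EI) = 614.1/EI
  δ_0 = 3666/EI
Tip deflection under a unit load at B: L³/(3EI) = 102.5/EI.
The prop prevents deflection at B: R_B = δ_0/δ_{BB} = 3666/102.5 = 35.76 kN.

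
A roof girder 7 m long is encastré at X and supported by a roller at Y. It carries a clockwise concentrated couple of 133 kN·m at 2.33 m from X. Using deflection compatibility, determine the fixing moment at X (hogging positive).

M_X = 22.29 kN·m

Choose R_Y as the redundant. The primary structure is the cantilever fixed at X.
Deflection at Y on the released cantilever, summing each load's contribution:
  clockwise couple 133 at a = 2.33: M₀a(2L − a)/(2EI) = 1808/EI
Flexibility coefficient — unit upward force at Y: δ_{YY} = L³/(3EI) = 114.3/EI.
Compatibility at Y: δ_0 − R_Y·δ_{YY} = 0, so R_Y = 1808/114.3 = 15.82 kN.
Moment equilibrium about X: M_X = Σ(load moments about X) − R_Y·L = 133 − 15.82×7 = 22.29 kN·m.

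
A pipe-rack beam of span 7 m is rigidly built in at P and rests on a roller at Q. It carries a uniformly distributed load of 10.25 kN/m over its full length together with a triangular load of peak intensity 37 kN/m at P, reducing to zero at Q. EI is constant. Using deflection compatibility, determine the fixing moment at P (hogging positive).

M_P = 183.6 kN·m

Remove the prop at Q; the released (primary) structure is a cantilever built in at P.
Downward deflection at the released point Q due to the loads:
  UDL 10.25: wL⁴/(8EI) = 3076/EI
  triangular load, peak 37 at the fixed end: w₀L⁴/(30EI) = 2961/EI
  δ_0 = 6038/EI
Tip deflection under a unit load at Q: L³/(3EI) = 114.3/EI.
Compatibility at Q: δ_0 − R_Q·δ_{QQ} = 0, so R_Q = 6038/114.3 = 52.81 kN.
Moment equilibrium about P: M_P = Σ(load moments about P) − R_Q·L = 553.3 − 52.81×7 = 183.6 kN·m.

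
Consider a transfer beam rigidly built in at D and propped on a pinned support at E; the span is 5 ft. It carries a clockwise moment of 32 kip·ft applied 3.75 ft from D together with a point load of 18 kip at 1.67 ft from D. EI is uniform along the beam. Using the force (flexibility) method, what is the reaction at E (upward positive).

Take the reaction at E as the redundant and release it; the primary structure is a cantilever fixed at D.
Primary-structure tip deflection at E by superposition:
  clockwise couple 32 at a = 3.75: M₀a(2L − a)/(2EI) = 375/EI
  point load 18 at a = 1.67: Pa²(3L − a)/(6EI) = 111.5/EI
  δ_0 = 486.5/EI
Tip deflection under a unit load at E: L³/(3EI) = 41.67/EI.
Compatibility at E: δ_0 − R_E·δ_{EE} = 0, so R_E = 486.5/41.67 = 11.68 kip.

R_E = 11.68 kip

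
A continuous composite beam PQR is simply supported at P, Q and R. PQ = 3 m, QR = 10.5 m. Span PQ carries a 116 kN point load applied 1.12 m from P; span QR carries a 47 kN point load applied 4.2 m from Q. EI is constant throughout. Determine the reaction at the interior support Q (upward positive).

Insert a hinge at Q; M_Q is the redundant, and each span becomes simply supported.
Rotations at Q on the released spans (each span's end-slope, ×1/EI):
  span PQ: point load 116 at a = 1.12: Pab(L + a)/(6LEI) = 55.91/EI
  span QR: point load 47 at a = 4.2: Pab(L + b)/(6LEI) = 331.6/EI
  relative rotation θ_0 = (55.91 + 331.6)/EI = 387.5/EI
A unit hogging moment at Q produces rotation L₁/(3EI) + L₂/(3EI) = 4.5/EI.
Compatibility: M_Q·(L₁+L₂)/(3EI) = θ_0, giving M_Q = 86.12 kN·m (hogging).
Span PQ, ΣM about P with M_Q applied at Q: R_Q^{PQ}·3 = 129.9 + 86.12, so R_Q^{PQ} = 72.01 kN and R_P = 116 − 72.01 = 43.99 kN.
Span QR, ΣM about R: R_Q^{QR}·10.5 = 296.1 + 86.12, so R_Q^{QR} = 36.4 kN and R_R = 47 − 36.4 = 10.6 kN.
R_Q = 72.01 + 36.4 = 108.4 kN.

R_Q = 108.4 kN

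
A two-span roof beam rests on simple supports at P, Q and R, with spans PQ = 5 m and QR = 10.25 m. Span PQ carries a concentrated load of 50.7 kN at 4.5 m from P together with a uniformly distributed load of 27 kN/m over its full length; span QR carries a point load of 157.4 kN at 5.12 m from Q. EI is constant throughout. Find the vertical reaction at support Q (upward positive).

Release continuity at Q by inserting a hinge; the redundant is the internal moment M_Q. The primary structure is two simply-supported spans PQ and QR.
Rotations at Q on the released spans (each span's end-slope, ×1/EI):
  span PQ: point load 50.7 at a = 4.5: Pab(L + a)/(6LEI) = 36.12/EI
  span PQ: UDL 27: wL³/(24EI) = 140.6/EI
  span QR: point load 157.4 at a = 5.12: Pab(L + b)/(6LEI) = 1034/EI
  relative rotation θ_0 = (176.7 + 1034)/EI = 1211/EI
A unit hogging moment at Q produces rotation L₁/(3EI) + L₂/(3EI) = 5.083/EI.
Slope continuity at Q: θ_0 = M_Q·5.083/EI, so M_Q = 1211/5.083 = 238.2 kN·m (hogging).
Span PQ, ΣM about P with M_Q applied at Q: R_Q^{PQ}·5 = 565.6 + 238.2, so R_Q^{PQ} = 160.8 kN and R_P = 185.7 − 160.8 = 24.94 kN.
Span QR, ΣM about R: R_Q^{QR}·10.25 = 807.5 + 238.2, so R_Q^{QR} = 102 kN and R_R = 157.4 − 102 = 55.39 kN.
R_Q = 160.8 + 102 = 262.8 kN.

R_Q = 262.8 kN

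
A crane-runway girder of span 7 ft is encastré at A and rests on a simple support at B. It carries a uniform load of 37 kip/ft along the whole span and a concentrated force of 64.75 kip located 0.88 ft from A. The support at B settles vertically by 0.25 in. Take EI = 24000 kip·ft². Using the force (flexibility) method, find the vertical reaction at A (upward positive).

R_A = 229.5 kip

Take the reaction at B as the redundant and release it; the primary structure is a cantilever fixed at A.
Deflection at B on the released cantilever, summing each load's contribution:
  UDL 37: wL⁴/(8EI) = 11105/EI
  point load 64.75 at a = 0.88: Pa²(3L − a)/(6EI) = 168.1/EI
  δ_0 = 11273/EI
Flexibility coefficient — unit upward force at B: δ_{BB} = L³/(3EI) = 114.3/EI.
With EI = 24000 kip·ft²: δ_0 = 0.4697 ft and δ_{BB} = 0.004764 ft/kip.
Compatibility — the beam at B must follow the support down by 0.02083 ft: δ_0 − R_B·δ_{BB} = 0.02083, so R_B = (0.4697 − 0.02083)/0.004764 = 94.22 kip.
Vertical equilibrium: R_A = ΣP − R_B = 323.8 − 94.22 = 229.5 kip.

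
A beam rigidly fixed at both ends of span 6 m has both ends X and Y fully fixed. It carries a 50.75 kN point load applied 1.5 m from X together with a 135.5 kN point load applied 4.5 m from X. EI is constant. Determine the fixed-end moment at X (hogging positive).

Take the two fixed-end moments M_X, M_Y as redundants; the released structure is the simple span XY.
On the primary (simply-supported) span, the end slopes from the loading are:
  at X: point load 50.75 at a = 1.5: Pab(L + b)/(6LEI) = 99.91/EI
  at Y: point load 50.75 at a = 1.5: Pab(L + a)/(6LEI) = 71.37/EI
  at X: point load 135.5 at a = 4.5: Pab(L + b)/(6LEI) = 190.5/EI
  at Y: point load 135.5 at a = 4.5: Pab(L + a)/(6LEI) = 266.8/EI
  θ_X0 = 290.5/EI,  θ_Y0 = 338.1/EI
Flexibility coefficients: a unit moment at one end gives L/(3EI) there and L/(6EI) at the far end, so f₁₁ = f₂₂ = 2/EI and f₁₂ = f₂₁ = 1/EI.
Compatibility — zero rotation at each built-in end:
  2 M_X + 1 M_Y = 290.5
  1 M_X + 2 M_Y = 338.1
Solving the pair gives M_X = 80.93 kN·m and M_Y = 128.6 kN·m (hogging).

M_X = 80.93 kN·m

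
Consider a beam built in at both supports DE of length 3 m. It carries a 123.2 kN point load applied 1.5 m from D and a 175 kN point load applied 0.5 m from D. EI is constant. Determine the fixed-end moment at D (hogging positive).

M_D = 107 kN·m

Release both end moments; the primary structure is a simply-supported span DE with redundants M_D and M_E.
Simple-span end rotations at D and E under the given loads:
  at D: point load 123.2 at a = 1.5: Pab(L + b)/(6LEI) = 69.3/EI
  at E: point load 123.2 at a = 1.5: Pab(L + a)/(6LEI) = 69.3/EI
  at D: point load 175 at a = 0.5: Pab(L + b)/(6LEI) = 66.84/EI
  at E: point load 175 at a = 0.5: Pab(L + a)/(6LEI) = 42.53/EI
  θ_D0 = 136.1/EI,  θ_E0 = 111.8/EI
Flexibility coefficients: a unit moment at one end gives L/(3EI) there and L/(6EI) at the far end, so f₁₁ = f₂₂ = 1/EI and f₁₂ = f₂₁ = 0.5/EI.
Compatibility — zero rotation at each built-in end:
  1 M_D + 0.5 M_E = 136.1
  0.5 M_D + 1 M_E = 111.8
Solving the pair gives M_D = 107 kN·m and M_E = 58.35 kN·m (hogging).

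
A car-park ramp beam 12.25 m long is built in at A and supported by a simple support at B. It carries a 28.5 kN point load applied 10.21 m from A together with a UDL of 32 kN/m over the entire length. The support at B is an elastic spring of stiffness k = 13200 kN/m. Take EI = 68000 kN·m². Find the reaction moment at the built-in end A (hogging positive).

Release the roller at B. Primary structure: cantilever fixed at A.
Downward deflection at the released point B due to the loads:
  point load 28.5 at a = 10.21: Pa²(3L − a)/(6EI) = 13142/EI
  UDL 32: wL⁴/(8EI) = 90075/EI
  δ_0 = 103217/EI
Flexibility coefficient — unit upward force at B: δ_{BB} = L³/(3EI) = 612.8/EI.
With EI = 68000 kN·m²: δ_0 = 1.5179 m and δ_{BB} = 0.009011 m/kN.
Compatibility — the spring shortens by R_B/k under the reaction it provides: δ_0 − R_B·δ_{BB} = R_B/k. With 1/k = 0.000076 m/kN, R_B = δ_0 / (δ_{BB} + 1/k) = 1.5179 / (0.009011 + 0.000076) = 167 kN.
Moment equilibrium about A: M_A = Σ(load moments about A) − R_B·L = 2692 − 167×12.25 = 645.7 kN·m.

M_A = 645.7 kN·m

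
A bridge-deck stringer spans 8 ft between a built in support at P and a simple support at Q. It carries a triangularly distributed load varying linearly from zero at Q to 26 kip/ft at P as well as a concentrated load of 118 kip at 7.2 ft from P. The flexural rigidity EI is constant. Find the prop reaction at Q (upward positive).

Release the roller at Q. Primary structure: cantilever fixed at P.
Primary-structure tip deflection at Q by superposition:
  triangular load, peak 26 at the fixed end: w₀L⁴/(30EI) = 3550/EI
  point load 118 at a = 7.2: Pa²(3L − a)/(6EI) = 17128/EI
  δ_0 = 20678/EI
Tip deflection under a unit load at Q: L³/(3EI) = 170.7/EI.
Compatibility at Q: δ_0 − R_Q·δ_{QQ} = 0, so R_Q = 20678/170.7 = 121.2 kip.

R_Q = 121.2 kip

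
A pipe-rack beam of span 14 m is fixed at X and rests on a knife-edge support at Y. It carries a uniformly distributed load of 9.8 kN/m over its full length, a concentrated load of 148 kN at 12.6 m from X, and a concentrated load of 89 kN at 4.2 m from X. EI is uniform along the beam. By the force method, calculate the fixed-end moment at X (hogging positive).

M_X = 565.1 kN·m

Choose R_Y as the redundant. The primary structure is the cantilever fixed at X.
Primary-structure tip deflection at Y by superposition:
  UDL 9.8: wL⁴/(8EI) = 47060/EI
  point load 148 at a = 12.6: Pa²(3L − a)/(6EI) = 115133/EI
  point load 89 at a = 4.2: Pa²(3L − a)/(6EI) = 9891/EI
  δ_0 = 172083/EI
Tip deflection under a unit load at Y: L³/(3EI) = 914.7/EI.
Compatibility at Y: δ_0 − R_Y·δ_{YY} = 0, so R_Y = 172083/914.7 = 188.1 kN.
Moment equilibrium about X: M_X = Σ(load moments about X) − R_Y·L = 3199 − 188.1×14 = 565.1 kN·m.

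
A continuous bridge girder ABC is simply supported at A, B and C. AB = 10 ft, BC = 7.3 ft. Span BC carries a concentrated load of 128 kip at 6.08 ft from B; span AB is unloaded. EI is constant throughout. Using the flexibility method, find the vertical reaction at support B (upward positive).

Release continuity at B by inserting a hinge; the redundant is the internal moment M_B. The primary structure is two simply-supported spans AB and BC.
End slopes at the hinge B, treating each span as simply supported:
  span BC: point load 128 at a = 6.08: Pab(L + b)/(6LEI) = 184.7/EI
  relative rotation θ_0 = (0 + 184.7)/EI = 184.7/EI
A unit hogging moment at B produces rotation L₁/(3EI) + L₂/(3EI) = 5.767/EI.
Slope continuity at B: θ_0 = M_B·5.767/EI, so M_B = 184.7/5.767 = 32.03 kip·ft (hogging).
Span AB, ΣM about A with M_B applied at B: R_B^{AB}·10 = 0 + 32.03, so R_B^{AB} = 3.203 kip and R_A = 0 − 3.203 = -3.203 kip.
Span BC, ΣM about C: R_B^{BC}·7.3 = 156.2 + 32.03, so R_B^{BC} = 25.78 kip and R_C = 128 − 25.78 = 102.2 kip.
R_B = 3.203 + 25.78 = 28.98 kip.

R_B = 28.98 kip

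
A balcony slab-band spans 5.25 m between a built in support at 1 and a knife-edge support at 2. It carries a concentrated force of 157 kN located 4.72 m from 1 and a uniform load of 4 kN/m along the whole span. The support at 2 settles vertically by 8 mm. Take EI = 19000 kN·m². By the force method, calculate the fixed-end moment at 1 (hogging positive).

Take the reaction at 2 as the redundant and release it; the primary structure is a cantilever fixed at 1.
Primary-structure tip deflection at 2 by superposition:
  point load 157 at a = 4.72: Pa²(3L − a)/(6EI) = 6430/EI
  UDL 4: wL⁴/(8EI) = 379.8/EI
  δ_0 = 6810/EI
Flexibility coefficient — unit upward force at 2: δ_{22} = L³/(3EI) = 48.23/EI.
With EI = 19000 kN·m²: δ_0 = 0.35841 m and δ_{22} = 0.002539 m/kN.
Compatibility — the beam at 2 must follow the support down by 0.008 m: δ_0 − R_2·δ_{22} = 0.008, so R_2 = (0.35841 − 0.008)/0.002539 = 138 kN.
Moment equilibrium about 1: M_1 = Σ(load moments about 1) − R_2·L = 796.2 − 138×5.25 = 71.51 kN·m.

M_1 = 71.51 kN·m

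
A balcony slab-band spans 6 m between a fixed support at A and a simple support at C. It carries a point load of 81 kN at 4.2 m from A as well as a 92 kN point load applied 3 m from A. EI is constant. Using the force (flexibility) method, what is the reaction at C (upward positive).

R_C = 74.39 kN

Take the reaction at C as the redundant and release it; the primary structure is a cantilever fixed at A.
Deflection at C on the released cantilever, summing each load's contribution:
  point load 81 at a = 4.2: Pa²(3L − a)/(6EI) = 3286/EI
  point load 92 at a = 3: Pa²(3L − a)/(6EI) = 2070/EI
  δ_0 = 5356/EI
Flexibility coefficient — unit upward force at C: δ_{CC} = L³/(3EI) = 72/EI.
Compatibility at C: δ_0 − R_C·δ_{CC} = 0, so R_C = 5356/72 = 74.39 kN.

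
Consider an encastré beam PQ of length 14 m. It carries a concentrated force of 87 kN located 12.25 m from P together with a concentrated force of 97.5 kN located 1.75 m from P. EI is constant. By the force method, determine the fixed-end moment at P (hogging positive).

M_P = 147.3 kN·m

Release both end moments; the primary structure is a simply-supported span PQ with redundants M_P and M_Q.
End rotations of the released simple span under the applied load (×1/EI):
  at P: point load 87 at a = 12.25: Pab(L + b)/(6LEI) = 349.7/EI
  at Q: point load 87 at a = 12.25: Pab(L + a)/(6LEI) = 582.8/EI
  at P: point load 97.5 at a = 1.75: Pab(L + b)/(6LEI) = 653.2/EI
  at Q: point load 97.5 at a = 1.75: Pab(L + a)/(6LEI) = 391.9/EI
  θ_P0 = 1003/EI,  θ_Q0 = 974.7/EI
Flexibility coefficients: a unit moment at one end gives L/(3EI) there and L/(6EI) at the far end, so f₁₁ = f₂₂ = 4.667/EI and f₁₂ = f₂₁ = 2.333/EI.
Compatibility — zero rotation at each built-in end:
  4.667 M_P + 2.333 M_Q = 1003
  2.333 M_P + 4.667 M_Q = 974.7
Solving the pair gives M_P = 147.3 kN·m and M_Q = 135.2 kN·m (hogging).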